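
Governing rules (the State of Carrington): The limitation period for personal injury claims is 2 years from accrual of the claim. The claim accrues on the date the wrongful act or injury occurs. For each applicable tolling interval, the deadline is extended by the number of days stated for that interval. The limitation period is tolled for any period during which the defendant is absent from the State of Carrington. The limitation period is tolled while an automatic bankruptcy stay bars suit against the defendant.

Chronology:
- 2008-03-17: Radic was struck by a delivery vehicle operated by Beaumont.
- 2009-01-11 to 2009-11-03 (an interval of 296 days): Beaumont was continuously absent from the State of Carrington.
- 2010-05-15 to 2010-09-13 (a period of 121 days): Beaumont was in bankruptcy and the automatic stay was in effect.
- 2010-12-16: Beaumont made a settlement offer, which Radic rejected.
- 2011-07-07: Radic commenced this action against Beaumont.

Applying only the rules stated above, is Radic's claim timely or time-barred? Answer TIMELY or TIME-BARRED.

The claim accrued on 2008-03-17, the date of the act.
Adding the 2 years base period to 2008-03-17 gives a deadline of 2010-03-17, before any tolling.
Because the defendant's absence from the jurisdiction ran from 2009-01-11 to 2009-11-03, the deadline is extended by 296 days to 2011-01-07.
Because the automatic bankruptcy stay ran from 2010-05-15 to 2010-09-13, the deadline is extended by 121 days to 2011-05-08.
None of the other events listed affects the running of the period under the stated rules.
Filing on 2011-07-07 missed the 2011-05-08 deadline — the action is time-barred.

TIME-BARRED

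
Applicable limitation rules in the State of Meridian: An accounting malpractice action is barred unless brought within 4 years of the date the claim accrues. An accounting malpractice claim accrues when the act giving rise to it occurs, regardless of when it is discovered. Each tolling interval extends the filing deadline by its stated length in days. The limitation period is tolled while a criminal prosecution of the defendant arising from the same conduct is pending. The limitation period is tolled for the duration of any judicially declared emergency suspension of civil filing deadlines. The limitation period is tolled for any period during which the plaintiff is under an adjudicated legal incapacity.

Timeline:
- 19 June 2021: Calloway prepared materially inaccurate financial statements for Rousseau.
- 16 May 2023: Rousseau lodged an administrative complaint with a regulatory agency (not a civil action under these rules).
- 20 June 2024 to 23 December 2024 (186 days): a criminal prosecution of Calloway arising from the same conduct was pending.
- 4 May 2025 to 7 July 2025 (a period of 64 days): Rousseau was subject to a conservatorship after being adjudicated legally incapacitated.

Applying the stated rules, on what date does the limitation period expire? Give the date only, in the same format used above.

24 February 2026

The limitation period began to run on 19 June 2021.
4 years from 19 June 2021 is 19 June 2025.
Because the pending criminal prosecution ran from 20 June 2024 to 23 December 2024, the deadline is extended by 186 days to 22 December 2025.
The period was tolled for 64 days by the plaintiff's legal incapacity (4 May 2025 to 7 July 2025), pushing the deadline to 24 February 2026.
None of the other events listed affects the running of the period under the stated rules.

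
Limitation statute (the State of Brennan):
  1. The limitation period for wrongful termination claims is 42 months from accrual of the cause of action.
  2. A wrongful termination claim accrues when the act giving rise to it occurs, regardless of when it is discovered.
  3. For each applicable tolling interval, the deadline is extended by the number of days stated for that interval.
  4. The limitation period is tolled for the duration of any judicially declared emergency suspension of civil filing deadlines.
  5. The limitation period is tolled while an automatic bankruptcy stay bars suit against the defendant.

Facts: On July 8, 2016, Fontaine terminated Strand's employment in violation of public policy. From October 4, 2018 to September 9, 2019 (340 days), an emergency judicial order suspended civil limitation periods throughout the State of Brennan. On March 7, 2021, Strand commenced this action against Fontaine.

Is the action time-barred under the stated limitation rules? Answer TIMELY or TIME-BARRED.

TIME-BARRED

The cause of action accrued on July 8, 2016, the date of the act.
The untolled deadline — 42 months after July 8, 2016 — is January 8, 2020.
The period was tolled for 340 days by the emergency suspension of filing deadlines (October 4, 2018 to September 9, 2019), pushing the deadline to December 13, 2020.
Strand filed on March 7, 2021, after the December 13, 2020 deadline, so the action is time-barred.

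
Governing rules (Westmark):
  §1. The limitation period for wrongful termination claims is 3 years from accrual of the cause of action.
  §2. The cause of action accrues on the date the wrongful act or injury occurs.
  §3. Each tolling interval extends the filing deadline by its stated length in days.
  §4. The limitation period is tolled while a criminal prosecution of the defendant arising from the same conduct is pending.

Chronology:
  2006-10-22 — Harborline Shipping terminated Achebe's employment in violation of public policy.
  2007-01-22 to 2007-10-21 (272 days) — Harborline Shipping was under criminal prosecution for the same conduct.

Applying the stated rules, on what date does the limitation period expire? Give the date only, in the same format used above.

The limitation period began to run on 2006-10-22.
Adding the 3 years base period to 2006-10-22 gives a deadline of 2009-10-22, before any tolling.
The pending criminal prosecution from 2007-01-22 to 2007-10-21 tolled the period for 272 days, extending the deadline to 2010-07-21.

2010-07-21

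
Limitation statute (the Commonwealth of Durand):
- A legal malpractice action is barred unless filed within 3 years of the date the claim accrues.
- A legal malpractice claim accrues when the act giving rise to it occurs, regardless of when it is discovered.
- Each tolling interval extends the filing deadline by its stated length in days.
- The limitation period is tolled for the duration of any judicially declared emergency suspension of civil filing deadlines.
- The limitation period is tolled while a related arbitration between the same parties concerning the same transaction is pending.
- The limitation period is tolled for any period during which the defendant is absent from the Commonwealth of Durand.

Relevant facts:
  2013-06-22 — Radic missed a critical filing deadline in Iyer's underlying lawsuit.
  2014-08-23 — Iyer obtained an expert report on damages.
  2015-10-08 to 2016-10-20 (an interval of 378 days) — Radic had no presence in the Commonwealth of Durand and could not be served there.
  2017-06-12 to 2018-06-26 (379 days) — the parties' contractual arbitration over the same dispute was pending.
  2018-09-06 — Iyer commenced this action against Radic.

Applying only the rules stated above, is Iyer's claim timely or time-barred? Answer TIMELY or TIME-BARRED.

TIME-BARRED

The limitation period began to run on 2013-06-22.
Adding the 3 years base period to 2013-06-22 gives a deadline of 2016-06-22, before any tolling.
The defendant's absence from the jurisdiction from 2015-10-08 to 2016-10-20 tolled the period for 378 days, extending the deadline to 2017-07-05.
The period was tolled for 379 days by the pending related arbitration (2017-06-12 to 2018-06-26), pushing the deadline to 2018-07-19.
The other events in the timeline have no effect on the limitation period under the stated rules.
The 2018-09-06 filing falls after the 2018-07-19 deadline; the claim is time-barred.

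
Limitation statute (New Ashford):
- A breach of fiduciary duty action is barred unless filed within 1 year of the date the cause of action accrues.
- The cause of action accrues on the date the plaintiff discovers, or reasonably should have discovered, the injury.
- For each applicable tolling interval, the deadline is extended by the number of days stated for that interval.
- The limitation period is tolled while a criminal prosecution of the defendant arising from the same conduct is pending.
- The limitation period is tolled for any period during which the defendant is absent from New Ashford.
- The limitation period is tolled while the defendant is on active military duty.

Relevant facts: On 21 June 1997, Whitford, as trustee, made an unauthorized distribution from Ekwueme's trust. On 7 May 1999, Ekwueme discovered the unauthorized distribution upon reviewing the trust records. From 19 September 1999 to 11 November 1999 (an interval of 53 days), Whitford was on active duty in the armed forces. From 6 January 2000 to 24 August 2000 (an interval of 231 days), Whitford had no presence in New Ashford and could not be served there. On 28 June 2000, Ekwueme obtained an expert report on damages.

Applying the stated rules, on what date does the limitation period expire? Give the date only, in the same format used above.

The claim did not accrue until Ekwueme discovered the injury on 7 May 1999; the 21 June 1997 act date does not start the clock under the stated rule.
1 year from 7 May 1999 is 7 May 2000.
The period was tolled for 53 days by the defendant's active military service (19 September 1999 to 11 November 1999), pushing the deadline to 29 June 2000.
The defendant's absence from the jurisdiction from 6 January 2000 to 24 August 2000 tolled the period for 231 days, extending the deadline to 15 February 2001.
The other events in the timeline have no effect on the limitation period under the stated rules.

15 February 2001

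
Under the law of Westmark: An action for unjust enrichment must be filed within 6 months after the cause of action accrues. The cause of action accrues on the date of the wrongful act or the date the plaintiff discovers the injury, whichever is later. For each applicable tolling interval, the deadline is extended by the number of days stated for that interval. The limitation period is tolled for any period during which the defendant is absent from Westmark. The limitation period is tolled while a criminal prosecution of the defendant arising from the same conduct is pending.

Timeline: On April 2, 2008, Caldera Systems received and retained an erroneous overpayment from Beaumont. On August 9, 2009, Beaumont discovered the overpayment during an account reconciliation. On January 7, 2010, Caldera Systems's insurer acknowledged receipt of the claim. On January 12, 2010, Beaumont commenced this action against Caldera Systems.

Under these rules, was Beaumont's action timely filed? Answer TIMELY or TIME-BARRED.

Because discovery on August 9, 2009 post-dates the April 2, 2008 act, accrual under the later-of rule falls on August 9, 2009.
The untolled deadline — 6 months after August 9, 2009 — is February 9, 2010.
None of the other events listed affects the running of the period under the stated rules.
Beaumont filed on January 12, 2010, before the February 9, 2010 deadline, so the action is timely.

TIMELY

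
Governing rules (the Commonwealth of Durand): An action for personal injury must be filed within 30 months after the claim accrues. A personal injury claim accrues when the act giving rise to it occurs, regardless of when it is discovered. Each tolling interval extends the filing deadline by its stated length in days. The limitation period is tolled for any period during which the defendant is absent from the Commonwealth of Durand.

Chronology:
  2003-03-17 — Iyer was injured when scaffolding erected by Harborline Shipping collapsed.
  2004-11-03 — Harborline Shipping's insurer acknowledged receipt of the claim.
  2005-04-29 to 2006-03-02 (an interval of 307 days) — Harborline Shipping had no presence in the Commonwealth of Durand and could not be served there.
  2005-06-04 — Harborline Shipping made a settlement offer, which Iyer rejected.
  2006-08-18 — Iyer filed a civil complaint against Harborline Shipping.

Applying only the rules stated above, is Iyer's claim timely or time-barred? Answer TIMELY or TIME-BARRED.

TIME-BARRED

The limitation period began to run on 2003-03-17.
30 months from 2003-03-17 is 2005-09-17.
The period was tolled for 307 days by the defendant's absence from the jurisdiction (2005-04-29 to 2006-03-02), pushing the deadline to 2006-07-21.
The other events in the timeline have no effect on the limitation period under the stated rules.
Iyer filed on 2006-08-18, after the 2006-07-21 deadline, so the action is time-barred.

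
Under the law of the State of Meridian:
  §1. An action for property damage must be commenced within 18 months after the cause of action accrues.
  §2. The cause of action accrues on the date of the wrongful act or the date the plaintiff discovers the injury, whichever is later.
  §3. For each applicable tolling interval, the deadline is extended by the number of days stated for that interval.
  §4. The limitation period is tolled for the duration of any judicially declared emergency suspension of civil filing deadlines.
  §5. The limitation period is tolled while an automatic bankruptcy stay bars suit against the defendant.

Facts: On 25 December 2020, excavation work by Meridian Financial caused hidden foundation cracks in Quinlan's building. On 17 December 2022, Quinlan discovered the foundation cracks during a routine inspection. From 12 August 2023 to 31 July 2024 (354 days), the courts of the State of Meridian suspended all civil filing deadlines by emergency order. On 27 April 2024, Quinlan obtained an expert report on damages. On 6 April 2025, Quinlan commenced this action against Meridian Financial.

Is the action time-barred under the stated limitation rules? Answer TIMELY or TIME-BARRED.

TIMELY

Because discovery on 17 December 2022 post-dates the 25 December 2020 act, accrual under the later-of rule falls on 17 December 2022.
Adding the 18 months base period to 17 December 2022 gives a deadline of 17 June 2024, before any tolling.
Because the emergency suspension of filing deadlines ran from 12 August 2023 to 31 July 2024, the deadline is extended by 354 days to 6 June 2025.
Nothing else in the chronology tolls or restarts the period.
Filing on 6 April 2025 beat the 6 June 2025 deadline — the action is timely.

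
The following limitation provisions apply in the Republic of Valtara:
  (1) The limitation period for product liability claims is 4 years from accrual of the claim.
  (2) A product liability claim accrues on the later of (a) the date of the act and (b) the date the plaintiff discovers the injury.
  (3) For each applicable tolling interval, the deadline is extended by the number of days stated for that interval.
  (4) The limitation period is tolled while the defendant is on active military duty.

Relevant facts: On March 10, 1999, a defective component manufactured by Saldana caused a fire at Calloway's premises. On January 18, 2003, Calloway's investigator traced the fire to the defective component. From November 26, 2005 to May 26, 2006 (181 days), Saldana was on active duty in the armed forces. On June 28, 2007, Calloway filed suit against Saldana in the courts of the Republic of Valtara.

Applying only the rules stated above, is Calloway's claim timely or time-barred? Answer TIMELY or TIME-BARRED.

TIMELY

Taking the later of the act (March 10, 1999) and discovery (January 18, 2003), the claim accrued on January 18, 2003.
The untolled deadline — 4 years after January 18, 2003 — is January 18, 2007.
The period was tolled for 181 days by the defendant's active military service (November 26, 2005 to May 26, 2006), pushing the deadline to July 18, 2007.
The June 28, 2007 filing precedes the July 18, 2007 deadline; the claim is timely.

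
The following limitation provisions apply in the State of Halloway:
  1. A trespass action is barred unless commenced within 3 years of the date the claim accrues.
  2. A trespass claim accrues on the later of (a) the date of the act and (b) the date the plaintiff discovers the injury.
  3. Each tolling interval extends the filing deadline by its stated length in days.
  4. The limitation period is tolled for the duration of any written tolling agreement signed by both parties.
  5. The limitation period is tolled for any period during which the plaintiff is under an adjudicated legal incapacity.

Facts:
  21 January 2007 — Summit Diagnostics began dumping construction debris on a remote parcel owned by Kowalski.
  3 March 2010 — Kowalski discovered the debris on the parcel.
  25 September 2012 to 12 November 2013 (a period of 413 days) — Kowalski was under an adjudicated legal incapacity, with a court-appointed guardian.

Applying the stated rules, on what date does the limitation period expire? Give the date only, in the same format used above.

20 April 2014

Taking the later of the act (21 January 2007) and discovery (3 March 2010), the claim accrued on 3 March 2010.
The untolled deadline — 3 years after 3 March 2010 — is 3 March 2013.
Because the plaintiff's legal incapacity ran from 25 September 2012 to 12 November 2013, the deadline is extended by 413 days to 20 April 2014.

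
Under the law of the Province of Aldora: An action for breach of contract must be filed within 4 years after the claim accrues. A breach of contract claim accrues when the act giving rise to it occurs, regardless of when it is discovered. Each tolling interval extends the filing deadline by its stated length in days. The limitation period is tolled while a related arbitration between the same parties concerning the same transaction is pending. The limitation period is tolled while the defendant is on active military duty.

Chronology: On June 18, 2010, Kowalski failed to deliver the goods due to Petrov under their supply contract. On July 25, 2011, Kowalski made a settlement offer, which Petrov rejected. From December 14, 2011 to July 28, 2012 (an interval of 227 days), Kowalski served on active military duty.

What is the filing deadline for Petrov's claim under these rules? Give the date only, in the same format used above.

January 31, 2015

The limitation period began to run on June 18, 2010.
The untolled deadline — 4 years after June 18, 2010 — is June 18, 2014.
Because the defendant's active military service ran from December 14, 2011 to July 28, 2012, the deadline is extended by 227 days to January 31, 2015.
Nothing else in the chronology tolls or restarts the period.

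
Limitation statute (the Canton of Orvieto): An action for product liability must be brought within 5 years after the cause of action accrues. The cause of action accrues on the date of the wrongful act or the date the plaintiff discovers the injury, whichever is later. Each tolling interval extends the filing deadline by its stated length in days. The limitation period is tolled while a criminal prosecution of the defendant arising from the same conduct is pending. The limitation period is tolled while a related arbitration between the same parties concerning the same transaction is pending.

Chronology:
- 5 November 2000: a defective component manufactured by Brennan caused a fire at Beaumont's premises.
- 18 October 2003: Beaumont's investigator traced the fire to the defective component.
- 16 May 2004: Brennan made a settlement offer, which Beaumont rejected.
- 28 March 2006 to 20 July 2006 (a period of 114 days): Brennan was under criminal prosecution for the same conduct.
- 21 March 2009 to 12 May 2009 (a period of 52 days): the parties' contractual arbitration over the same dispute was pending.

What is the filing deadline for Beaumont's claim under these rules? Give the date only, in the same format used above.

9 February 2009

Because discovery on 18 October 2003 post-dates the 5 November 2000 act, accrual under the later-of rule falls on 18 October 2003.
5 years from 18 October 2003 is 18 October 2008.
The period was tolled for 114 days by the pending criminal prosecution (28 March 2006 to 20 July 2006), pushing the deadline to 9 February 2009.
The pending related arbitration from 21 March 2009 to 12 May 2009 began after the period had already run on 9 February 2009, so it has no tolling effect.
None of the other events listed affects the running of the period under the stated rules.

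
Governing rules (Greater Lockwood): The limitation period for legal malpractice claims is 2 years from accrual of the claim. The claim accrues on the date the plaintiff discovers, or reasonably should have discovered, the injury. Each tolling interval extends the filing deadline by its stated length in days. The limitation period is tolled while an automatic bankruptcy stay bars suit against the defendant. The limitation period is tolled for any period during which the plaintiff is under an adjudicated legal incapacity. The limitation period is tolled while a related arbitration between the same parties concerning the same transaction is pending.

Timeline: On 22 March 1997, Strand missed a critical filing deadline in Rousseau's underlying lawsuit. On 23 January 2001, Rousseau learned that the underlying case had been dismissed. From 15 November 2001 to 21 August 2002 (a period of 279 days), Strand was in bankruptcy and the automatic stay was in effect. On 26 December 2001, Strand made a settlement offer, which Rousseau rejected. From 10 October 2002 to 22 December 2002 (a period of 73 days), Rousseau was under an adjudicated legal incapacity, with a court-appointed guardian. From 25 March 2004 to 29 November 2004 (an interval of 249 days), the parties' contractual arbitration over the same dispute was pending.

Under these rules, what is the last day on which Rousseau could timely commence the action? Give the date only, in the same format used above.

Accrual is tied to discovery, so the period began on 23 January 2001 rather than on 22 March 1997 when the act occurred.
The untolled deadline — 2 years after 23 January 2001 — is 23 January 2003.
The automatic bankruptcy stay from 15 November 2001 to 21 August 2002 tolled the period for 279 days, extending the deadline to 29 October 2003.
The period was tolled for 73 days by the plaintiff's legal incapacity (10 October 2002 to 22 December 2002), pushing the deadline to 10 January 2004.
The pending related arbitration starting 25 March 2004 came too late — the period had run on 10 January 2004 — and so does not extend the deadline.
Nothing else in the chronology tolls or restarts the period.

10 January 2004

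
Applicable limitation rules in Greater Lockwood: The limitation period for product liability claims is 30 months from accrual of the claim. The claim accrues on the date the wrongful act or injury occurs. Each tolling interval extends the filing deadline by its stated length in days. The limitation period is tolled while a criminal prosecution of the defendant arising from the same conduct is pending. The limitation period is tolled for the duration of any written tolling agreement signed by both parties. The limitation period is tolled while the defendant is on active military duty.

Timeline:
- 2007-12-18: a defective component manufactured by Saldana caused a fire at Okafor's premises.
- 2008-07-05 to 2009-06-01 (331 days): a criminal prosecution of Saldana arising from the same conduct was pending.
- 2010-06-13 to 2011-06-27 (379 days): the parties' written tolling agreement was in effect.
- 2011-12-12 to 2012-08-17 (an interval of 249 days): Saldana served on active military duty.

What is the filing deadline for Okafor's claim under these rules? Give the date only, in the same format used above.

2013-02-01

The claim accrued on 2007-12-18, when the wrongful act occurred.
The untolled deadline — 30 months after 2007-12-18 — is 2010-06-18.
The pending criminal prosecution from 2008-07-05 to 2009-06-01 tolled the period for 331 days, extending the deadline to 2011-05-15.
Because the written tolling agreement ran from 2010-06-13 to 2011-06-27, the deadline is extended by 379 days to 2012-05-28.
Because the defendant's active military service ran from 2011-12-12 to 2012-08-17, the deadline is extended by 249 days to 2013-02-01.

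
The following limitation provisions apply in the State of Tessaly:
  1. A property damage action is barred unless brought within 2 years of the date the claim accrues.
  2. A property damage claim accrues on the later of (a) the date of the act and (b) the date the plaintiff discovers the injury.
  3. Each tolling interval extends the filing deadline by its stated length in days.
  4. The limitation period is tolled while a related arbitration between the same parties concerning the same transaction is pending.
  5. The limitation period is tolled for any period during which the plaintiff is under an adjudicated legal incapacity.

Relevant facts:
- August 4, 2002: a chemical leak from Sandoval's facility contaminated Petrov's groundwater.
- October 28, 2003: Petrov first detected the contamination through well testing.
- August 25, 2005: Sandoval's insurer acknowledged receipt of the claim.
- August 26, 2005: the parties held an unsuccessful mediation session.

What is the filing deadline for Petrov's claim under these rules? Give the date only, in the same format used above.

Because discovery on October 28, 2003 post-dates the August 4, 2002 act, accrual under the later-of rule falls on October 28, 2003.
The untolled deadline — 2 years after October 28, 2003 — is October 28, 2005.
Nothing else in the chronology tolls or restarts the period.

October 28, 2005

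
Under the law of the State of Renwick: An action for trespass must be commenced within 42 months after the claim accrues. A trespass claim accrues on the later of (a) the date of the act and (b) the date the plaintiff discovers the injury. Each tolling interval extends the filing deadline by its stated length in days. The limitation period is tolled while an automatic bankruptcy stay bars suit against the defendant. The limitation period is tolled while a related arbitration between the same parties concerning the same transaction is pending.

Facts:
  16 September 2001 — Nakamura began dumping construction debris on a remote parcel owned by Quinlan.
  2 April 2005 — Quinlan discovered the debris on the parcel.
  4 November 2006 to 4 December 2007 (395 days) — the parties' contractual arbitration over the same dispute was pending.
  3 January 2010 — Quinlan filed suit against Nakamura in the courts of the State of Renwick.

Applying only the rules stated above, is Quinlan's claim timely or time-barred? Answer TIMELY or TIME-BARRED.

TIME-BARRED

The claim accrued on 2 April 2005 — the later of the 16 September 2001 act and the 2 April 2005 discovery.
42 months from 2 April 2005 is 2 October 2008.
The period was tolled for 395 days by the pending related arbitration (4 November 2006 to 4 December 2007), pushing the deadline to 1 November 2009.
Filing on 3 January 2010 missed the 1 November 2009 deadline — the action is time-barred.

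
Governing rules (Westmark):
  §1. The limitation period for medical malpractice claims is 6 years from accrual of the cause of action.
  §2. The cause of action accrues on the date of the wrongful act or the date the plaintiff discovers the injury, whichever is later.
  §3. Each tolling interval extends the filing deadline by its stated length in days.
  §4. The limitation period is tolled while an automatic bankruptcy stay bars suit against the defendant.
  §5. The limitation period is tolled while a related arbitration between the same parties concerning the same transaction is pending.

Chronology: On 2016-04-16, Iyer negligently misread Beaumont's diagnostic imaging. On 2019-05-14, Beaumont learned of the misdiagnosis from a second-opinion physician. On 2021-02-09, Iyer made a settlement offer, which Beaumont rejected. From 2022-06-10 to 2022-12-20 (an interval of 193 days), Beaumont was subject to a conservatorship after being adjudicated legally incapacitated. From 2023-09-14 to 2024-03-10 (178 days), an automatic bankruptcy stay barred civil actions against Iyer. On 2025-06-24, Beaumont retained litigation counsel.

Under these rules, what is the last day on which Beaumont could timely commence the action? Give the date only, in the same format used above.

Because discovery on 2019-05-14 post-dates the 2016-04-16 act, accrual under the later-of rule falls on 2019-05-14.
Adding the 6 years base period to 2019-05-14 gives a deadline of 2025-05-14, before any tolling.
The period was tolled for 178 days by the automatic bankruptcy stay (2023-09-14 to 2024-03-10), pushing the deadline to 2025-11-08.
Although the plaintiff's incapacity ran from 2022-06-10 to 2022-12-20, the stated rules do not make that a tolling event, so it is disregarded.
None of the other events listed affects the running of the period under the stated rules.

2025-11-08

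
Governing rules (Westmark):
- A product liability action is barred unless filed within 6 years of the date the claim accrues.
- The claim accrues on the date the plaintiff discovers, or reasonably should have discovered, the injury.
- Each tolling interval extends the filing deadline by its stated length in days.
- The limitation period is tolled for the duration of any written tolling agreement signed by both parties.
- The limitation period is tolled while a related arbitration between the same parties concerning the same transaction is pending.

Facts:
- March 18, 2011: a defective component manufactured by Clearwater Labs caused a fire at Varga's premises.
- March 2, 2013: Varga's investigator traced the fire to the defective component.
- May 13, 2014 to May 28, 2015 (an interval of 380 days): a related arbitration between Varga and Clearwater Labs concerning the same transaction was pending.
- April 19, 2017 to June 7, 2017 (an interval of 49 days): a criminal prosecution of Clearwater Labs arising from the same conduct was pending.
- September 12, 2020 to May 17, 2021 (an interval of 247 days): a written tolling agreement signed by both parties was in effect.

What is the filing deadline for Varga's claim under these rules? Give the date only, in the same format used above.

The claim did not accrue until Varga discovered the injury on March 2, 2013; the March 18, 2011 act date does not start the clock under the stated rule.
Adding the 6 years base period to March 2, 2013 gives a deadline of March 2, 2019, before any tolling.
Because the pending related arbitration ran from May 13, 2014 to May 28, 2015, the deadline is extended by 380 days to March 16, 2020.
The written tolling agreement from September 12, 2020 to May 17, 2021 began after the period had already run on March 16, 2020, so it has no tolling effect.
The pending criminal prosecution from April 19, 2017 to June 7, 2017 does not toll the period, because no stated rule makes a criminal prosecution a tolling event.

March 16, 2020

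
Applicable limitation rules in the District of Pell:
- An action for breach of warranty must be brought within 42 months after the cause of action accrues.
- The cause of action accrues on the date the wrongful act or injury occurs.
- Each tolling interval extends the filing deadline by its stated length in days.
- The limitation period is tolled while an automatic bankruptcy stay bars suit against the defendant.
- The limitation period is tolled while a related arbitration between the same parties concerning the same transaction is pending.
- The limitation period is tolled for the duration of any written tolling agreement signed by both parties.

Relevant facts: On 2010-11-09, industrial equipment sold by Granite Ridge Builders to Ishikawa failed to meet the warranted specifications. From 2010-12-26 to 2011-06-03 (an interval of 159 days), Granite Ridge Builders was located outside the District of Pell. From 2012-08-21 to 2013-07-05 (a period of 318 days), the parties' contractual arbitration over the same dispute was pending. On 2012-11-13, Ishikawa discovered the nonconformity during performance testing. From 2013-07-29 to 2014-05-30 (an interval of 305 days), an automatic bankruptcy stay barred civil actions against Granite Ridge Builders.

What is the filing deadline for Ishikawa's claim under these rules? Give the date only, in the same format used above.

2016-01-22

Because the rule ties accrual to occurrence, the claim accrued on 2010-11-09, not on the 2012-11-13 discovery date.
Adding the 42 months base period to 2010-11-09 gives a deadline of 2014-05-09, before any tolling.
The period was tolled for 318 days by the pending related arbitration (2012-08-21 to 2013-07-05), pushing the deadline to 2015-03-23.
Because the automatic bankruptcy stay ran from 2013-07-29 to 2014-05-30, the deadline is extended by 305 days to 2016-01-22.
Although the defendant's absence ran from 2010-12-26 to 2011-06-03, the stated rules do not make that a tolling event, so it is disregarded.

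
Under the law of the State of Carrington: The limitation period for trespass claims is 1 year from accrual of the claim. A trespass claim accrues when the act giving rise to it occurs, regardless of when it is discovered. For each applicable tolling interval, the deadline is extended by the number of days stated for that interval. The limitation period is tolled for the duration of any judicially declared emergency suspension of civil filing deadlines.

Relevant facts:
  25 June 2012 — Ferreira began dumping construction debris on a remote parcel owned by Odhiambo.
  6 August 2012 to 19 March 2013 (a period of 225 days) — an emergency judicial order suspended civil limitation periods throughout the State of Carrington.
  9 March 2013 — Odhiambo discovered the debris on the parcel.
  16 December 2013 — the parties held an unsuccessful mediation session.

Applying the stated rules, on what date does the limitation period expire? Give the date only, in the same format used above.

5 February 2014

The claim accrued on 25 June 2012, when the wrongful act occurred; under the stated occurrence rule the 9 March 2013 discovery does not delay accrual.
The untolled deadline — 1 year after 25 June 2012 — is 25 June 2013.
Because the emergency suspension of filing deadlines ran from 6 August 2012 to 19 March 2013, the deadline is extended by 225 days to 5 February 2014.
The other events in the timeline have no effect on the limitation period under the stated rules.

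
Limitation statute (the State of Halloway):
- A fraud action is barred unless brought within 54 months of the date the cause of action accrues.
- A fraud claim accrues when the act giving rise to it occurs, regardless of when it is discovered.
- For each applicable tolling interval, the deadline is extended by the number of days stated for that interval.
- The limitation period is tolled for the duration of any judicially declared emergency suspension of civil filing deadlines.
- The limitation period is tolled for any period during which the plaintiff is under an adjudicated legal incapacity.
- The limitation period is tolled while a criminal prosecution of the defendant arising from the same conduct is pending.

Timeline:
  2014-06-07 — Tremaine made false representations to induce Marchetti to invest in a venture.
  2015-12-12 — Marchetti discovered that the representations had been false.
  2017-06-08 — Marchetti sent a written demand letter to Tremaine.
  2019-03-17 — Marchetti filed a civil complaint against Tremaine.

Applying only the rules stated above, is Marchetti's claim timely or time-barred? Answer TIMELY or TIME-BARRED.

Because the rule ties accrual to occurrence, the claim accrued on 2014-06-07, not on the 2015-12-12 discovery date.
The untolled deadline — 54 months after 2014-06-07 — is 2018-12-07.
The other events in the timeline have no effect on the limitation period under the stated rules.
Filing on 2019-03-17 missed the 2018-12-07 deadline — the action is time-barred.

TIME-BARRED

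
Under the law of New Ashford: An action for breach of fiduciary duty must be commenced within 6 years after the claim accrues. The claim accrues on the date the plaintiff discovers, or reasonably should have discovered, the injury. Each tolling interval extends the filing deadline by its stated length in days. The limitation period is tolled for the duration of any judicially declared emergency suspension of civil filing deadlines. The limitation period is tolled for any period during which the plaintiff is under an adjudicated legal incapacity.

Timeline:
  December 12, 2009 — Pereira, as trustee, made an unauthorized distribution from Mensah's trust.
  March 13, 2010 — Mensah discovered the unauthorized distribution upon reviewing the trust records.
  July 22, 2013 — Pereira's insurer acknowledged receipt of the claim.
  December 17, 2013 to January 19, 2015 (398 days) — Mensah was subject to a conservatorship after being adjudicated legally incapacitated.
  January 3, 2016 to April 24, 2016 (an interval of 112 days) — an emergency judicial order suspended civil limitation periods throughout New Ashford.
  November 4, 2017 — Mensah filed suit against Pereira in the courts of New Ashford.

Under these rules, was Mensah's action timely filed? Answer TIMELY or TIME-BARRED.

TIME-BARRED

Accrual is tied to discovery, so the period began on March 13, 2010 rather than on December 12, 2009 when the act occurred.
The untolled deadline — 6 years after March 13, 2010 — is March 13, 2016.
The plaintiff's legal incapacity from December 17, 2013 to January 19, 2015 tolled the period for 398 days, extending the deadline to April 15, 2017.
The period was tolled for 112 days by the emergency suspension of filing deadlines (January 3, 2016 to April 24, 2016), pushing the deadline to August 5, 2017.
The other events in the timeline have no effect on the limitation period under the stated rules.
Filing on November 4, 2017 missed the August 5, 2017 deadline — the action is time-barred.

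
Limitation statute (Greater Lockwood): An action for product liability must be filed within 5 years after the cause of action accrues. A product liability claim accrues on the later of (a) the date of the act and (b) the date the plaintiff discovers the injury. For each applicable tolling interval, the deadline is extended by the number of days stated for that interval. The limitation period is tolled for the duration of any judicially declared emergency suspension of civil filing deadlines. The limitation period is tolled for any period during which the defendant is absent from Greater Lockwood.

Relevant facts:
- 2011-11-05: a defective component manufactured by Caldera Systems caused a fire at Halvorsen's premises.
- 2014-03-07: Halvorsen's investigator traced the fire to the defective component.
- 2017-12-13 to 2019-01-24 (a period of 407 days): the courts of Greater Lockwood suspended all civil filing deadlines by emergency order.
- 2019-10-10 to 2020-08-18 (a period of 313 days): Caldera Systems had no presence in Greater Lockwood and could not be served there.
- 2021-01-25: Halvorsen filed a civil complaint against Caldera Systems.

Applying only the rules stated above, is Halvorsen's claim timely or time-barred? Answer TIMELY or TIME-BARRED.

TIMELY

Taking the later of the act (2011-11-05) and discovery (2014-03-07), the claim accrued on 2014-03-07.
Adding the 5 years base period to 2014-03-07 gives a deadline of 2019-03-07, before any tolling.
The period was tolled for 407 days by the emergency suspension of filing deadlines (2017-12-13 to 2019-01-24), pushing the deadline to 2020-04-17.
Because the defendant's absence from the jurisdiction ran from 2019-10-10 to 2020-08-18, the deadline is extended by 313 days to 2021-02-24.
Filing on 2021-01-25 beat the 2021-02-24 deadline — the action is timely.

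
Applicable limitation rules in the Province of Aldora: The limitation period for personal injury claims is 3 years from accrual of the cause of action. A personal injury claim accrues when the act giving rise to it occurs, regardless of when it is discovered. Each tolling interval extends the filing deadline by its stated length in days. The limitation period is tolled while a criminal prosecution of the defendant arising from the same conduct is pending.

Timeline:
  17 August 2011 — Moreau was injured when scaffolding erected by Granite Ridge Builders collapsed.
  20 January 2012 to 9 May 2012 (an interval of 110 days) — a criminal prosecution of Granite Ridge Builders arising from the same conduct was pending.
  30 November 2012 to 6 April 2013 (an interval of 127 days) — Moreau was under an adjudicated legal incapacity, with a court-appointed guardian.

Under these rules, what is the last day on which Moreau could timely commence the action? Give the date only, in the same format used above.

5 December 2014

The limitation period began to run on 17 August 2011.
The untolled deadline — 3 years after 17 August 2011 — is 17 August 2014.
The period was tolled for 110 days by the pending criminal prosecution (20 January 2012 to 9 May 2012), pushing the deadline to 5 December 2014.
The plaintiff's legal incapacity from 30 November 2012 to 6 April 2013 does not toll the period, because no stated rule makes the plaintiff's incapacity a tolling event.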